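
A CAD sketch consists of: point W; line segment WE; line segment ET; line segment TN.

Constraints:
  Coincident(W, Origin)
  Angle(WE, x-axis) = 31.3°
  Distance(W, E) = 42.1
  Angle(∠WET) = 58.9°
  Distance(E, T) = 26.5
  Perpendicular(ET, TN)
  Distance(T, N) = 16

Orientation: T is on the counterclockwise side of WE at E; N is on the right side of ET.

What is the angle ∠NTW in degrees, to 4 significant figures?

172.5°

W is at the origin; WE runs at 31.3° with length 42.1, so E = 42.1·(cos 31.3°, sin 31.3°) = (35.97, 21.87). ∠WET = 58.9°, so ET runs at 31.3° + (180° − 58.9°) = 152.4° from the x-axis; with |ET| = 26.5, T = E + 26.5·(cos 152.4°, sin 152.4°) = (12.49, 34.15). ET ⟂ TN; with |TN| = 16.0 on the right of ET, N = T + 16.0·(0.4633, 0.8862) = (19.90, 48.33). Then cos ∠NTW = TN·TW / (|TN||TW|), giving 172.5°.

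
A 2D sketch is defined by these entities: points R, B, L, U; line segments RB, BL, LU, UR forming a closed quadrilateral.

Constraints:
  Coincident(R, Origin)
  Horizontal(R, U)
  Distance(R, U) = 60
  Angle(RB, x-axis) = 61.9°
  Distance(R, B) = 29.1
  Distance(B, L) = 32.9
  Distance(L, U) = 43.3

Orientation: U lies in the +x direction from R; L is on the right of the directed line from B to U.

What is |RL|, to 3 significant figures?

18.7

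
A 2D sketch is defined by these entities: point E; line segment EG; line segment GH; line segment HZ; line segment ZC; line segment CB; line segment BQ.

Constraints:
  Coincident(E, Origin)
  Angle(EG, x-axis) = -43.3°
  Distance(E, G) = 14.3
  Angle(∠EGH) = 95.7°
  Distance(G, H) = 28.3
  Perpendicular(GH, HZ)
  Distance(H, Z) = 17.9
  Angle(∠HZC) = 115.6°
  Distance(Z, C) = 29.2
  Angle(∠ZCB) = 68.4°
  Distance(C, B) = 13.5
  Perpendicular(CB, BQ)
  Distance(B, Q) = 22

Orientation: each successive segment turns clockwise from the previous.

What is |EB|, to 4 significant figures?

3.733

E is at the origin; EG runs at -43.3° with length 14.3, so G = (10.41, -9.807). ∠EGH = 95.7° gives GH at -127.6° from the x-axis; with |GH| = 28.3, H = (-6.860, -32.23). GH is perpendicular to HZ, so HZ runs at 142.4°; with |HZ| = 17.9, Z = (-21.04, -21.31). ∠HZC = 115.6° gives ZC at 78.00° from the x-axis; with |ZC| = 29.2, C = (-14.97, 7.255). ∠ZCB = 68.4° gives CB at -33.60° from the x-axis; with |CB| = 13.5, B = (-3.726, -0.2163). Then |EB| = |B − E| = 3.733.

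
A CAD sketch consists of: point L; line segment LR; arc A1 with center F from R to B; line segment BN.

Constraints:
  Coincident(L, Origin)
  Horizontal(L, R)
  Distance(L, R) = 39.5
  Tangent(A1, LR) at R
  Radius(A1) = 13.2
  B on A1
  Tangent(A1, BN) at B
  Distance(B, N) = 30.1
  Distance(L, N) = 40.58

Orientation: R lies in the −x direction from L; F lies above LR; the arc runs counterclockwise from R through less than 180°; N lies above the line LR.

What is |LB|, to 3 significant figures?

28.5

Checks: |FB| = 13.20 ✓; ∠(FB, BN) = 90.00° ✓; |BN| = 30.10 ✓; |LN| = 40.58 ✓.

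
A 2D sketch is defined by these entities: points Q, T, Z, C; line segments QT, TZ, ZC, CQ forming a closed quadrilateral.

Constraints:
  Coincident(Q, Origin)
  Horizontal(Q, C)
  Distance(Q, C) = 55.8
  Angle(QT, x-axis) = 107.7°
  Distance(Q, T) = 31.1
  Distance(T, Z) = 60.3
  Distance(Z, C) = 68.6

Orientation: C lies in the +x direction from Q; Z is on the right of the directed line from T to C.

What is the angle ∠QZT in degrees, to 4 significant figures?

14.07°

Checks: |TZ| = 60.30 ✓; |ZC| = 68.60 ✓.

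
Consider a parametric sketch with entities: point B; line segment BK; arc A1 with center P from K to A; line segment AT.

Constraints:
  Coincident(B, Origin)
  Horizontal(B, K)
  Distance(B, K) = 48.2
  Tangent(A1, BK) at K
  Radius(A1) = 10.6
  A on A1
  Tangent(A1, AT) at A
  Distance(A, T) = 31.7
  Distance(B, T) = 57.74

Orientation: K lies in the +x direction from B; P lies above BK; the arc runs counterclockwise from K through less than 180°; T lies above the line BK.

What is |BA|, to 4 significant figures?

59.30

Checks: ∠(PK, KB) = 90.00° ✓; |PK| = 10.60 ✓; |PA| = 10.60 ✓; ∠(PA, AT) = 90.00° ✓; |AT| = 31.70 ✓; |BT| = 57.74 ✓.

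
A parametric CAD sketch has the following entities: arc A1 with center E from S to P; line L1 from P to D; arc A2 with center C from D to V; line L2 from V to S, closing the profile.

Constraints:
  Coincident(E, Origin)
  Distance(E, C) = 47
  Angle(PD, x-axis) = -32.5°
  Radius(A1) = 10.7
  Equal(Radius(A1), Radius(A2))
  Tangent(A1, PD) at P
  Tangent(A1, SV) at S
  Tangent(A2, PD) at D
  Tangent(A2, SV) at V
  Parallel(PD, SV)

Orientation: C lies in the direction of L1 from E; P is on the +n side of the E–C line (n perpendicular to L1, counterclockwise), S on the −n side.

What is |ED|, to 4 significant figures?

48.20

The slot axis is L1's direction at -32.5°, so u = (cos -32.5°, sin -32.5°) = (0.8434, -0.5373) and n = (−sin -32.5°, cos -32.5°) = (0.5373, 0.8434). E is at the origin and C lies 47.0 along u from E, so C = 47.0·u = (39.64, -25.25). Tangency of A1 to both parallel lines with radius 10.7 puts P and S at E ± 10.7·n: P = (5.749, 9.024), S = (-5.749, -9.024). Equal radii place D and V the same way about C: D = C + 10.7·n = (45.39, -16.23), V = C − 10.7·n = (33.89, -34.28). Then |ED| = |D − E| = 48.20.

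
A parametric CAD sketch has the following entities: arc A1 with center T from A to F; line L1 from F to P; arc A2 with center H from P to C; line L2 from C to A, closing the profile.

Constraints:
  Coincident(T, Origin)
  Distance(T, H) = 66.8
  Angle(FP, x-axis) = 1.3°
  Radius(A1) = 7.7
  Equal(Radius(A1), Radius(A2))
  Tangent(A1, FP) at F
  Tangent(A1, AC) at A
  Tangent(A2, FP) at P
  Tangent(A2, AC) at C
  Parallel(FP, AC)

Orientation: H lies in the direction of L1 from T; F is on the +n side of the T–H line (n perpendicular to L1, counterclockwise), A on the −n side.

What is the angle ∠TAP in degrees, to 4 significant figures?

77.02°

Tangency of A1 to both parallel lines with radius 7.7 puts F and A at T ± 7.7·n: F = (-0.1747, 7.698), A = (0.1747, -7.698). Equal radii place P and C the same way about H: P = H + 7.7·n = (66.61, 9.214), C = H − 7.7·n = (66.96, -6.183). Then cos ∠TAP = AT·AP / (|AT||AP|), giving 77.02°.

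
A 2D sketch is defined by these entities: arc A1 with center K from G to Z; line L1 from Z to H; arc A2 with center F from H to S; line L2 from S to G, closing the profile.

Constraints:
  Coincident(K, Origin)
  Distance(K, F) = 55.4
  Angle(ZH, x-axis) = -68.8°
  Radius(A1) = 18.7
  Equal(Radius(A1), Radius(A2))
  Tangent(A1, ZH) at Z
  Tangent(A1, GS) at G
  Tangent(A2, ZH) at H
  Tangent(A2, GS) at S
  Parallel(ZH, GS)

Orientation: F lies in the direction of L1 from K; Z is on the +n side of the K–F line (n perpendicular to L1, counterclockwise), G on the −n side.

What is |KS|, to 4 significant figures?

58.47

The slot axis is L1's direction at -68.8°, so u = (cos -68.8°, sin -68.8°) = (0.3616, -0.9323) and n = (−sin -68.8°, cos -68.8°) = (0.9323, 0.3616). K is at the origin and F lies 55.4 along u from K, so F = 55.4·u = (20.03, -51.65). Tangency of A1 to both parallel lines with radius 18.7 puts Z and G at K ± 18.7·n: Z = (17.43, 6.762), G = (-17.43, -6.762). Equal radii place H and S the same way about F: H = F + 18.7·n = (37.47, -44.89), S = F − 18.7·n = (2.600, -58.41). Then |KS| = |S − K| = 58.47.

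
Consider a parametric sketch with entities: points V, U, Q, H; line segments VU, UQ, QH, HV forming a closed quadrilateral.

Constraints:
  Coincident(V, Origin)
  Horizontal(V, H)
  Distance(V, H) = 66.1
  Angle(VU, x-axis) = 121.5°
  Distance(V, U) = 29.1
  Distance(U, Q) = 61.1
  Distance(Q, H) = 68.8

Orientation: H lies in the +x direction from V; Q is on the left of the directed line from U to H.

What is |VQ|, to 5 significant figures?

69.798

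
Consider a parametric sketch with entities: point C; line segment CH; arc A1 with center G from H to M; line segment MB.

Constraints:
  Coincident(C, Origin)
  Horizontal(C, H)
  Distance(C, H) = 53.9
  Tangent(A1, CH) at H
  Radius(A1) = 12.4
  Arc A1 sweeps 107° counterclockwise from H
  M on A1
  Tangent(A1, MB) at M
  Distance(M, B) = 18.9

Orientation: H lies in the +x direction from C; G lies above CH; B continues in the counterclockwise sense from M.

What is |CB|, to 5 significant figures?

69.215

C is at the origin; CH is horizontal with |CH| = 53.9 and H on the +x side, so H = (53.900, 0.0000). Tangency of A1 to CH means the radius GH is perpendicular to CH, so G = H + (0, 12.4) = (53.900, 12.400). On A1, H sits at bearing -90° from G; a 107° counterclockwise sweep puts M at bearing 17°, so M = G + 12.4·(cos 17°, sin 17°) = (65.758, 16.025). A1 meets MB tangentially, so GM is at right angles to MB, so MB runs along (−sin 17°, cos 17°); with |MB| = 18.9, B = (60.232, 34.100). Then |CB| = |B − C| = 69.215.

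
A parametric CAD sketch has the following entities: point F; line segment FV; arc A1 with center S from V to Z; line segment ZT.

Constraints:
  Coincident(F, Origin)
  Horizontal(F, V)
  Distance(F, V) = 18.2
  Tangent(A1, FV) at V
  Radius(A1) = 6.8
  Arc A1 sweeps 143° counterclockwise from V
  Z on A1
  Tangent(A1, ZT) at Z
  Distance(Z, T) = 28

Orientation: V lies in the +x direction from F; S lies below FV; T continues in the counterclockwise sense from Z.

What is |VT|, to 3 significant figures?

34.3

F is at the origin; F and V share the same y with |FV| = 18.2 and V on the +x side, so V = (18.2, 0.00). Tangency of A1 to FV means the radius SV is perpendicular to FV, so S = V + (0, -6.8) = (18.2, -6.80). On A1, V sits at bearing 90° from S; a 143° counterclockwise sweep puts Z at bearing 233°, so Z = S + 6.8·(cos 233°, sin 233°) = (14.1, -12.2). A1 meets ZT tangentially, so SZ is at right angles to ZT, so ZT runs along (−sin 233°, cos 233°); with |ZT| = 28.0, T = (36.5, -29.1). Then |VT| = |T − V| = 34.3.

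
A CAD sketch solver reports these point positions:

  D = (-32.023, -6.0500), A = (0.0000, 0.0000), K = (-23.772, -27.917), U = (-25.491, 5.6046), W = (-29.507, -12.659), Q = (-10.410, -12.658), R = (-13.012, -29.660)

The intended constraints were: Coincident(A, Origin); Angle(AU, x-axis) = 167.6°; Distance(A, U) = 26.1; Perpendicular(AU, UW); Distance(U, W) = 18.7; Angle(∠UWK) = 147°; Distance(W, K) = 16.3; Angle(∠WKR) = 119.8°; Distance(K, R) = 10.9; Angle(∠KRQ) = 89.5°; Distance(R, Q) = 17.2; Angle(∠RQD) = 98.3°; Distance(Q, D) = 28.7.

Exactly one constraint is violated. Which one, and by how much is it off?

Distance(Q, D) = 28.7 — off by 6.10.

A = (0.00, 0.00) ✓; AU at 167.6° ✓; |AU| = 26.10 ✓; ∠(AU, UW) = 90.00° ✓; |UW| = 18.70 ✓; ∠UWK = 147.0° ✓; |WK| = 16.30 ✓; ∠WKR = 119.8° ✓; |KR| = 10.90 ✓; ∠KRQ = 89.50° ✓; |RQ| = 17.20 ✓; ∠RQD = 98.30° ✓; |QD| = 22.60 ✗.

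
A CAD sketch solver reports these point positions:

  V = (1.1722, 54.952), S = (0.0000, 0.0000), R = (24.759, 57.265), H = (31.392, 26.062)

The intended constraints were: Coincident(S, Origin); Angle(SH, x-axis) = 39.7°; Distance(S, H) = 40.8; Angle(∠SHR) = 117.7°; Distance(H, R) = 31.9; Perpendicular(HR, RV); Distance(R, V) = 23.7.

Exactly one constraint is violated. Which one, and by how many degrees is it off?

Perpendicular(HR, RV) — off by 6.40°.

S = (0.00, 0.00) ✓; SH at 39.70° ✓; |SH| = 40.80 ✓; ∠SHR = 117.7° ✓; |HR| = 31.90 ✓; ∠(HR, RV) = 83.60° ✗; |RV| = 23.70 ✓.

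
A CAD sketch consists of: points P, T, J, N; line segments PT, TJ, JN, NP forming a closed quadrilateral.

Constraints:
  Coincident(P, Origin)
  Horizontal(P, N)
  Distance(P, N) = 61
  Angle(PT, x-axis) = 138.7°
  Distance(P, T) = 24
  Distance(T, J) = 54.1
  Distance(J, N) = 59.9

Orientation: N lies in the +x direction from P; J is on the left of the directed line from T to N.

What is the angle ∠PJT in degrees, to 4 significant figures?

25.55°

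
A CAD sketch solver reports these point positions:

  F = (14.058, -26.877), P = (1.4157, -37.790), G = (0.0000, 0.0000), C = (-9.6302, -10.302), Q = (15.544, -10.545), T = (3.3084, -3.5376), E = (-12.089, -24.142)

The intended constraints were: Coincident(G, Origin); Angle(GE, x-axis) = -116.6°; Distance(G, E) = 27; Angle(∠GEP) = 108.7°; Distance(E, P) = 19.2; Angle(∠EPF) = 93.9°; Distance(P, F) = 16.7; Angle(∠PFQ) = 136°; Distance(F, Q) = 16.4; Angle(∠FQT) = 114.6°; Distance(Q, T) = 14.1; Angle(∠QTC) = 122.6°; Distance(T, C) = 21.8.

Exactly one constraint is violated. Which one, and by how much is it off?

Distance(T, C) = 21.8 — off by 7.20.

G = (0.00, 0.00) ✓; GE at -116.6° ✓; |GE| = 27.00 ✓; ∠GEP = 108.7° ✓; |EP| = 19.20 ✓; ∠EPF = 93.90° ✓; |PF| = 16.70 ✓; ∠PFQ = 136.0° ✓; |FQ| = 16.40 ✓; ∠FQT = 114.6° ✓; |QT| = 14.10 ✓; ∠QTC = 122.6° ✓; |TC| = 14.60 ✗.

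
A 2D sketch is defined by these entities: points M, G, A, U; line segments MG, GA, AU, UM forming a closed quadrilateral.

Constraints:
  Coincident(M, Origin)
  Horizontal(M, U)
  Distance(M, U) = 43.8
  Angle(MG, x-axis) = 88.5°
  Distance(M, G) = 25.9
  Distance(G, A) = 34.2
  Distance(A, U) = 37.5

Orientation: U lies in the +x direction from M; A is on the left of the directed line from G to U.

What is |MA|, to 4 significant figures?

49.08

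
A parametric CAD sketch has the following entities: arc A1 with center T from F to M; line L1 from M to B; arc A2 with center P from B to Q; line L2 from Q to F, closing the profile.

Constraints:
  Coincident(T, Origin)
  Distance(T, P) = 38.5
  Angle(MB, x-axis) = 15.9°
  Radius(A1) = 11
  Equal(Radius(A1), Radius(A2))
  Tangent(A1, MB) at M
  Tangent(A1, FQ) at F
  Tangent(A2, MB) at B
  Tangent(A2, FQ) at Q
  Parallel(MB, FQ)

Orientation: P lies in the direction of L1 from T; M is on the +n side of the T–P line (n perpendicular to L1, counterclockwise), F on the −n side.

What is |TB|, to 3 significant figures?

40.0

The slot axis is L1's direction at 15.9°, so u = (cos 15.9°, sin 15.9°) = (0.962, 0.274) and n = (−sin 15.9°, cos 15.9°) = (-0.274, 0.962). T is at the origin and P lies 38.5 along u from T, so P = 38.5·u = (37.0, 10.5). Tangency of A1 to both parallel lines with radius 11.0 puts M and F at T ± 11.0·n: M = (-3.01, 10.6), F = (3.01, -10.6). Equal radii place B and Q the same way about P: B = P + 11.0·n = (34.0, 21.1), Q = P − 11.0·n = (40.0, -0.0317). Then |TB| = |B − T| = 40.0.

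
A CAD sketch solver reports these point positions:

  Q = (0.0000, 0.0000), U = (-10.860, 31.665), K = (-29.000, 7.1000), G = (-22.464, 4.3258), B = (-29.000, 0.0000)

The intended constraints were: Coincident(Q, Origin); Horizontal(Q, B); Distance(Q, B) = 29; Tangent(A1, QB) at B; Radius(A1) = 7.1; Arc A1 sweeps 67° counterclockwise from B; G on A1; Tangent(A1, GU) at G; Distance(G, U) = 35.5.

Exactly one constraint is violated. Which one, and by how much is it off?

Distance(G, U) = 35.5 — off by 5.80.

Q = (0.00, 0.00) ✓; Q.y = 0.00, B.y = 0.00 ✓; |QB| = 29.00 ✓; ∠(KB, BQ) = 90.00° ✓; |KB| = 7.100 ✓; bearing(K→G) − bearing(K→B) = 67.00° ✓; |KG| = 7.100 ✓; ∠(KG, GU) = 90.00° ✓; |GU| = 29.70 ✗.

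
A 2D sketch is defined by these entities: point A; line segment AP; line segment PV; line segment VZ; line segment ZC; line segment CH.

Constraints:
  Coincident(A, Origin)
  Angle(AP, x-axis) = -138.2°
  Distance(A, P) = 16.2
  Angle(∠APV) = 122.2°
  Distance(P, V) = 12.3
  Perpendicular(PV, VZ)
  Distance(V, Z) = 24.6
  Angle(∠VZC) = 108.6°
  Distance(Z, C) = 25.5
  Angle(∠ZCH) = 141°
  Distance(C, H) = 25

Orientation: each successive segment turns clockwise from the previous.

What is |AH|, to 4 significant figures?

28.59

A is at the origin; AP runs at -138.2° with length 16.2, so P = (-12.08, -10.80). ∠APV = 122.2° gives PV at 164.0° from the x-axis; with |PV| = 12.3, V = (-23.90, -7.407). PV is perpendicular to VZ, so VZ runs at 74.00°; with |VZ| = 24.6, Z = (-17.12, 16.24). ∠VZC = 108.6° gives ZC at 2.600° from the x-axis; with |ZC| = 25.5, C = (8.354, 17.40). ∠ZCH = 141.0° gives CH at -36.40° from the x-axis; with |CH| = 25.0, H = (28.48, 2.561). Then |AH| = |H − A| = 28.59.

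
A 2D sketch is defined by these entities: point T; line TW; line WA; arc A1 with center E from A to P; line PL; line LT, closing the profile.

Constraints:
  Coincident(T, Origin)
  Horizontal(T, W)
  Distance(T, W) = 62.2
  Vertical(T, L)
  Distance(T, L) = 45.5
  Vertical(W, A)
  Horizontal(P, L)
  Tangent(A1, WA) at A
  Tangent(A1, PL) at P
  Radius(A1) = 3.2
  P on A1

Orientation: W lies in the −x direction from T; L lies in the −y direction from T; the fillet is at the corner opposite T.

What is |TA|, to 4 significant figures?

75.22

T is at the origin; TW is horizontal with |TW| = 62.2 and W on the −x side, so W = (-62.20, 0.000). TL is vertical with |TL| = 45.5 and L on the −y side, so L = (0.000, -45.50). The virtual corner opposite T is at (-62.20, -45.50). Tangency of A1 to WA means the radius EA is perpendicular to WA and since A1 is tangent to PL there, EP ⟂ PL, with radius 3.2, so the center E sits 3.2 in from both sides at E = (-59.00, -42.30). That places the tangent points at A = (-62.20, -42.30) on WA and P = (-59.00, -45.50) on PL. Then |TA| = |A − T| = 75.22.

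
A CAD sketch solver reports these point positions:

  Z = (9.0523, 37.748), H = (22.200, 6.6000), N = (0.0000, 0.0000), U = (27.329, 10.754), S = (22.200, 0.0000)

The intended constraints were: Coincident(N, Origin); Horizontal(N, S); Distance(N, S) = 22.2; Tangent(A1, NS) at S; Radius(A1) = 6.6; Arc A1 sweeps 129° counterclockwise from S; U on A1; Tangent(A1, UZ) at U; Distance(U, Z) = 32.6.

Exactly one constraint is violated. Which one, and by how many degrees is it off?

Tangent(A1, UZ) at U — off by 4.90°.

N = (0.00, 0.00) ✓; N.y = 0.00, S.y = 0.00 ✓; |NS| = 22.20 ✓; ∠(HS, SN) = 90.00° ✓; |HS| = 6.600 ✓; bearing(H→U) − bearing(H→S) = 129.0° ✓; |HU| = 6.600 ✓; ∠(HU, UZ) = 94.90° ✗; |UZ| = 32.60 ✓.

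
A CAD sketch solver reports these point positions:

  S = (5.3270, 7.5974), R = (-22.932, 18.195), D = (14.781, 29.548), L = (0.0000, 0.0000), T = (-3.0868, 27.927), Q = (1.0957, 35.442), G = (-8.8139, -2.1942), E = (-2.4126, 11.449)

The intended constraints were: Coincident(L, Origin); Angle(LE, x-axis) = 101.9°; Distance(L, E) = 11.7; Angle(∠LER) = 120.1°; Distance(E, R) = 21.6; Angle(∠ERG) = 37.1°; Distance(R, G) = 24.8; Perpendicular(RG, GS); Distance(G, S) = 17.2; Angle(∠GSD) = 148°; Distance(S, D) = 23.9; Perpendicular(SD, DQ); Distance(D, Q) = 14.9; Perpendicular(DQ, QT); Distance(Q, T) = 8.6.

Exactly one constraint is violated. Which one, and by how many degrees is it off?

Perpendicular(DQ, QT) — off by 5.80°.

L = (0.00, 0.00) ✓; LE at 101.9° ✓; |LE| = 11.70 ✓; ∠LER = 120.1° ✓; |ER| = 21.60 ✓; ∠ERG = 37.10° ✓; |RG| = 24.80 ✓; ∠(RG, GS) = 90.00° ✓; |GS| = 17.20 ✓; ∠GSD = 148.0° ✓; |SD| = 23.90 ✓; ∠(SD, DQ) = 90.00° ✓; |DQ| = 14.90 ✓; ∠(DQ, QT) = 84.20° ✗; |QT| = 8.600 ✓.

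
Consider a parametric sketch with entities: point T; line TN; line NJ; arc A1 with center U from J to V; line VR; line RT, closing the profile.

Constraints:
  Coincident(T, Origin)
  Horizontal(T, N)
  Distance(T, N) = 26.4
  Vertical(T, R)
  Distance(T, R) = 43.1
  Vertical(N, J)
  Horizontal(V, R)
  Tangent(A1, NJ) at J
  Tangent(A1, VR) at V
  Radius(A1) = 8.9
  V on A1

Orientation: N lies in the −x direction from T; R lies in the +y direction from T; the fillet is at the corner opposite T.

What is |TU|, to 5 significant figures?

38.417

T is at the origin; T and N share the same y with |TN| = 26.4 and N on the −x side, so N = (-26.400, 0.0000). T and R share the same x with |TR| = 43.1 and R on the +y side, so R = (0.0000, 43.100). The virtual corner opposite T is at (-26.400, 43.100). The tangent condition forces UJ to be normal to NJ and tangency of A1 to VR means the radius UV is perpendicular to VR, with radius 8.9, so the center U sits 8.9 in from both sides at U = (-17.500, 34.200). Then |TU| = |U − T| = 38.417.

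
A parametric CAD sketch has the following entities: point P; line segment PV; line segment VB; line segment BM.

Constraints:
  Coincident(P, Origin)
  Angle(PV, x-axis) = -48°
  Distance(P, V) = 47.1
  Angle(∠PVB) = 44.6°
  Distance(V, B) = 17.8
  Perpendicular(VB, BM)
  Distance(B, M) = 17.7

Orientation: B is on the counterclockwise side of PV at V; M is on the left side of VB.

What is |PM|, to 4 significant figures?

22.00

P is at the origin; PV runs at -48.0° with length 47.1, so V = 47.1·(cos -48.0°, sin -48.0°) = (31.52, -35.00). ∠PVB = 44.6°, so VB runs at -48.0° + (180° − 44.6°) = 87.40° from the x-axis; with |VB| = 17.8, B = V + 17.8·(cos 87.40°, sin 87.40°) = (32.32, -17.22). VB is perpendicular to BM; with |BM| = 17.7 on the left of VB, M = B + 17.7·(-0.9990, 0.04536) = (14.64, -16.42). Then |PM| = |M − P| = 22.00.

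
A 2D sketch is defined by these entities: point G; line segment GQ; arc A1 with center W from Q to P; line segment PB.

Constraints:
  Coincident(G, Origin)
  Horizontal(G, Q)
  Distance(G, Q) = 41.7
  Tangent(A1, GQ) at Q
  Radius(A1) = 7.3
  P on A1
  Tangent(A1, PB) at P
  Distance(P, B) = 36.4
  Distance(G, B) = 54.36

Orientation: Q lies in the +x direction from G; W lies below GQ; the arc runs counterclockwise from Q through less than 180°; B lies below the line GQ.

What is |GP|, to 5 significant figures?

35.108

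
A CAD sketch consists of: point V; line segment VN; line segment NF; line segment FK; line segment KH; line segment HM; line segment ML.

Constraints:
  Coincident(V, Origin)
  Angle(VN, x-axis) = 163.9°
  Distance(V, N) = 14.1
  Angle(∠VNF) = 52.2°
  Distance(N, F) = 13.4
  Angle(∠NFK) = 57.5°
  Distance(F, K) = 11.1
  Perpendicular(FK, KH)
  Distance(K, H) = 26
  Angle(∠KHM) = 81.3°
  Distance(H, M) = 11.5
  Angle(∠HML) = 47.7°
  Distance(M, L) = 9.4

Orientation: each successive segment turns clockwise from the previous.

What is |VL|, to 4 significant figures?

20.90

V is at the origin; VN runs at 163.9° with length 14.1, so N = (-13.55, 3.910). ∠VNF = 52.2° gives NF at 36.10° from the x-axis; with |NF| = 13.4, F = (-2.720, 11.81). ∠NFK = 57.5° gives FK at -86.40° from the x-axis; with |FK| = 11.1, K = (-2.023, 0.7273). The perpendicularity gives KH at right angles to FK, so KH runs at -176.4°; with |KH| = 26.0, H = (-27.97, -0.9053). ∠KHM = 81.3° gives HM at 84.90° from the x-axis; with |HM| = 11.5, M = (-26.95, 10.55). ∠HML = 47.7° gives ML at -47.40° from the x-axis; with |ML| = 9.4, L = (-20.59, 3.630). Then |VL| = |L − V| = 20.90.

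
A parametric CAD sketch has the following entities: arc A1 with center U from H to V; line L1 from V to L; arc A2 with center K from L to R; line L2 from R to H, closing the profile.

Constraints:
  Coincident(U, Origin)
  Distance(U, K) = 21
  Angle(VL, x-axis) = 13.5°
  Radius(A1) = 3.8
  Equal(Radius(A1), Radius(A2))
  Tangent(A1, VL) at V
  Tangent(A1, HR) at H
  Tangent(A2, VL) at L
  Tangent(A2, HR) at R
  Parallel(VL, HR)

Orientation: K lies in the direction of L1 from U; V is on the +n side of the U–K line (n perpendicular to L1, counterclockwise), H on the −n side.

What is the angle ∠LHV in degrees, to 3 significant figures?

70.1°

Tangency of A1 to both parallel lines with radius 3.8 puts V and H at U ± 3.8·n: V = (-0.887, 3.70), H = (0.887, -3.70). Equal radii place L and R the same way about K: L = K + 3.8·n = (19.5, 8.60), R = K − 3.8·n = (21.3, 1.21). Then cos ∠LHV = HL·HV / (|HL||HV|), giving 70.1°.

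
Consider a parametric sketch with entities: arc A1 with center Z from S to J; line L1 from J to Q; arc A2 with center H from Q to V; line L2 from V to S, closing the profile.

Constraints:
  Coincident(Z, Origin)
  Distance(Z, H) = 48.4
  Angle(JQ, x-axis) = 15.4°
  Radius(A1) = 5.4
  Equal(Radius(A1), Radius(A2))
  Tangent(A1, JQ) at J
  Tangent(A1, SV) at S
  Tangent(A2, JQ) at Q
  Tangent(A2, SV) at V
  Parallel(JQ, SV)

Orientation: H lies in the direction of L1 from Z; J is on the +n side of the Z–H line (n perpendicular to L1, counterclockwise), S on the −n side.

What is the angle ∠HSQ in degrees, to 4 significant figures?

6.213°

Tangency of A1 to both parallel lines with radius 5.4 puts J and S at Z ± 5.4·n: J = (-1.434, 5.206), S = (1.434, -5.206). Equal radii place Q and V the same way about H: Q = H + 5.4·n = (45.23, 18.06), V = H − 5.4·n = (48.10, 7.647). Then cos ∠HSQ = SH·SQ / (|SH||SQ|), giving 6.213°.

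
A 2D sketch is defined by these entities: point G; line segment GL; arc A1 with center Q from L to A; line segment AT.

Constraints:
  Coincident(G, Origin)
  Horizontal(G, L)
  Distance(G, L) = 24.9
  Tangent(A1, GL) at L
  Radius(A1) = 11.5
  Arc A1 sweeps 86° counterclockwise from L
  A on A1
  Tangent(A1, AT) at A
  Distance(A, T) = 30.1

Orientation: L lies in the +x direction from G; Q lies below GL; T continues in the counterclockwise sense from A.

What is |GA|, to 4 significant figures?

17.17

G is at the origin; G and L share the same y with |GL| = 24.9 and L on the +x side, so L = (24.90, 0.000). Tangency of A1 to GL means the radius QL is perpendicular to GL, so Q = L + (0, -11.5) = (24.90, -11.50). On A1, L sits at bearing 90° from Q; an 86° counterclockwise sweep puts A at bearing 176°, so A = Q + 11.5·(cos 176°, sin 176°) = (13.43, -10.70). Then |GA| = |A − G| = 17.17.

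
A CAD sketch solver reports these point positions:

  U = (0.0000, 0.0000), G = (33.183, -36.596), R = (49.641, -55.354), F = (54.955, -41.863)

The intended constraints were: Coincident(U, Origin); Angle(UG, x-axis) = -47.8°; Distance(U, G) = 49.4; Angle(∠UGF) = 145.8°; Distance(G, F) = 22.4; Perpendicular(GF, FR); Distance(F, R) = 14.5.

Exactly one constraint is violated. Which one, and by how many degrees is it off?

Perpendicular(GF, FR) — off by 7.90°.

U = (0.00, 0.00) ✓; UG at -47.80° ✓; |UG| = 49.40 ✓; ∠UGF = 145.8° ✓; |GF| = 22.40 ✓; ∠(GF, FR) = 97.90° ✗; |FR| = 14.50 ✓.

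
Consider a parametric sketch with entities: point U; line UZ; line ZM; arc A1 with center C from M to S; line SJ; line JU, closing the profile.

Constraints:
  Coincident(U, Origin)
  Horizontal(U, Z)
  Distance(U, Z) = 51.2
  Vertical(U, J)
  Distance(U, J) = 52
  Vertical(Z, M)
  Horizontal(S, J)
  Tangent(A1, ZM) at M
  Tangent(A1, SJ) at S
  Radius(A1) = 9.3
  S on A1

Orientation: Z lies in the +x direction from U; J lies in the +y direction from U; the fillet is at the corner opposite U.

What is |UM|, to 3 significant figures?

66.7

The virtual corner opposite U is at (51.2, 52.0). Tangency of A1 to ZM means the radius CM is perpendicular to ZM and the tangent condition forces CS to be normal to SJ, with radius 9.3, so the center C sits 9.3 in from both sides at C = (41.9, 42.7). That places the tangent points at M = (51.2, 42.7) on ZM and S = (41.9, 52.0) on SJ. Then |UM| = |M − U| = 66.7.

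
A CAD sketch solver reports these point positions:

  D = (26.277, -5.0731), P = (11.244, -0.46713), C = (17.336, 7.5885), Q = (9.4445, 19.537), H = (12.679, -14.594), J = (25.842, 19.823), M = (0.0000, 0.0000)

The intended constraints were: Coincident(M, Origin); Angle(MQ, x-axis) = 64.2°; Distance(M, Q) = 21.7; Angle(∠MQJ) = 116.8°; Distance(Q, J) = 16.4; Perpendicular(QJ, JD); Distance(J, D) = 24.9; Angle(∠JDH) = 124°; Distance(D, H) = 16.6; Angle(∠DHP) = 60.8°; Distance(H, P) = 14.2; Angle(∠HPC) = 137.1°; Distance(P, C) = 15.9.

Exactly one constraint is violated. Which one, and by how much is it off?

Distance(P, C) = 15.9 — off by 5.80.

M = (0.00, 0.00) ✓; MQ at 64.20° ✓; |MQ| = 21.70 ✓; ∠MQJ = 116.8° ✓; |QJ| = 16.40 ✓; ∠(QJ, JD) = 90.00° ✓; |JD| = 24.90 ✓; ∠JDH = 124.0° ✓; |DH| = 16.60 ✓; ∠DHP = 60.80° ✓; |HP| = 14.20 ✓; ∠HPC = 137.1° ✓; |PC| = 10.10 ✗.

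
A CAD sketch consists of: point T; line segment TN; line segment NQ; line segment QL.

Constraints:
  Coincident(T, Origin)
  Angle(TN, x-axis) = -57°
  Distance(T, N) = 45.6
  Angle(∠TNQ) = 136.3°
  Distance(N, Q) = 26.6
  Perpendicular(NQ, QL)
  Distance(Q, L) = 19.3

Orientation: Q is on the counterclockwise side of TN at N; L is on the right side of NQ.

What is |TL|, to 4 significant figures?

78.29

T is at the origin; TN runs at -57.0° with length 45.6, so N = 45.6·(cos -57.0°, sin -57.0°) = (24.84, -38.24). ∠TNQ = 136.3°, so NQ runs at -57.0° + (180° − 136.3°) = -13.30° from the x-axis; with |NQ| = 26.6, Q = N + 26.6·(cos -13.30°, sin -13.30°) = (50.72, -44.36). NQ ⟂ QL; with |QL| = 19.3 on the right of NQ, L = Q + 19.3·(-0.2300, -0.9732) = (46.28, -63.15). Then |TL| = |L − T| = 78.29.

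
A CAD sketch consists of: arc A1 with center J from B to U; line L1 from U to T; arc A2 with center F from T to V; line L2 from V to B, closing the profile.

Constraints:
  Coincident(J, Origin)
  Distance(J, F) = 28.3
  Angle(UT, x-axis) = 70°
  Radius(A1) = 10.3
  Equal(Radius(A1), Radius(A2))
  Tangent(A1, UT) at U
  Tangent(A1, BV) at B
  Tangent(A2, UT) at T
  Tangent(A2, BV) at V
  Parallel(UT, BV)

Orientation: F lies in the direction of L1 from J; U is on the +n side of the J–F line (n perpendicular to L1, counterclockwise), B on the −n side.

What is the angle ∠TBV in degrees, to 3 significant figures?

36.1°

The slot axis is L1's direction at 70.0°, so u = (cos 70.0°, sin 70.0°) = (0.342, 0.940) and n = (−sin 70.0°, cos 70.0°) = (-0.940, 0.342). J is at the origin and F lies 28.3 along u from J, so F = 28.3·u = (9.68, 26.6). Tangency of A1 to both parallel lines with radius 10.3 puts U and B at J ± 10.3·n: U = (-9.68, 3.52), B = (9.68, -3.52). Equal radii place T and V the same way about F: T = F + 10.3·n = (0.000336, 30.1), V = F − 10.3·n = (19.4, 23.1). Then cos ∠TBV = BT·BV / (|BT||BV|), giving 36.1°.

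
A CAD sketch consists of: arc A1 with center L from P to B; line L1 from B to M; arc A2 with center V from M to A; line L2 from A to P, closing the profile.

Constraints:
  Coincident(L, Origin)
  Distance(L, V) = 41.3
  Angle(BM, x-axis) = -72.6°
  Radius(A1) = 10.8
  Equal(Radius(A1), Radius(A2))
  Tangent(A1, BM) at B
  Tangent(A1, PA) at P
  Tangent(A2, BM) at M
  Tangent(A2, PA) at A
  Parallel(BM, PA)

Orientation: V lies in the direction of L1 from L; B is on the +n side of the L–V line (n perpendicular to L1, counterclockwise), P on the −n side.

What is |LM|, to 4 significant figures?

42.69

The slot axis is L1's direction at -72.6°, so u = (cos -72.6°, sin -72.6°) = (0.2990, -0.9542) and n = (−sin -72.6°, cos -72.6°) = (0.9542, 0.2990). L is at the origin and V lies 41.3 along u from L, so V = 41.3·u = (12.35, -39.41). Tangency of A1 to both parallel lines with radius 10.8 puts B and P at L ± 10.8·n: B = (10.31, 3.230), P = (-10.31, -3.230). Equal radii place M and A the same way about V: M = V + 10.8·n = (22.66, -36.18), A = V − 10.8·n = (2.045, -42.64). Then |LM| = |M − L| = 42.69.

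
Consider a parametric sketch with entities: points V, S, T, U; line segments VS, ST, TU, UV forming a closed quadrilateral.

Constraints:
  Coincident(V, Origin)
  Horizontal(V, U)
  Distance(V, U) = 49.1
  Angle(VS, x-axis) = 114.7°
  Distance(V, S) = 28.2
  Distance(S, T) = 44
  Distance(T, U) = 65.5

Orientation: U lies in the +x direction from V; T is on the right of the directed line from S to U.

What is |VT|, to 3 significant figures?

22.9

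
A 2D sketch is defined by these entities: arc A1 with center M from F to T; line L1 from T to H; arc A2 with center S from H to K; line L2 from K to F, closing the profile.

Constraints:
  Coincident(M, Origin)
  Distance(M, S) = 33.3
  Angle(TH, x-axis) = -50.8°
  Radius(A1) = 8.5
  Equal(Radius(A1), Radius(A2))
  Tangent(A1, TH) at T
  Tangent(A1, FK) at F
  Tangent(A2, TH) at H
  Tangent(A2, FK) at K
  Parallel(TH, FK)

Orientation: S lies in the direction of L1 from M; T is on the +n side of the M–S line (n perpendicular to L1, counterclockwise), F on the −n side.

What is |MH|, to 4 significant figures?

34.37

Tangency of A1 to both parallel lines with radius 8.5 puts T and F at M ± 8.5·n: T = (6.587, 5.372), F = (-6.587, -5.372). Equal radii place H and K the same way about S: H = S + 8.5·n = (27.63, -20.43), K = S − 8.5·n = (14.46, -31.18). Then |MH| = |H − M| = 34.37.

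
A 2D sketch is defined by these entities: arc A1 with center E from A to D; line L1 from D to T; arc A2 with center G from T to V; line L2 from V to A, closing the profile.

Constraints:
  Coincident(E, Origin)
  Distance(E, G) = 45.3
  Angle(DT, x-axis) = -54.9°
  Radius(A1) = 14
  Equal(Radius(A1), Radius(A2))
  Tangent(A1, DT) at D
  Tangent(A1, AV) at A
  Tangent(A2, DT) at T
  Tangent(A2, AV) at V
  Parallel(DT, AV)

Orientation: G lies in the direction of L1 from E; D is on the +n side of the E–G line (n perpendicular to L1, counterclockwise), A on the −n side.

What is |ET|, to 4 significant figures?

47.41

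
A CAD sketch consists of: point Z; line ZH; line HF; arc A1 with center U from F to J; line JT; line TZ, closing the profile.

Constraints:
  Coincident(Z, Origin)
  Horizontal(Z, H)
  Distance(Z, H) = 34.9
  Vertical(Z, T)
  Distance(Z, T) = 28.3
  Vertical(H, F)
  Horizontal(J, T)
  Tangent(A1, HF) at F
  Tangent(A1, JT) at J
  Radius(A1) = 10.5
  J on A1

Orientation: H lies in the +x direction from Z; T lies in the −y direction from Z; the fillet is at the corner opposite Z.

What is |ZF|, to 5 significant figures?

39.177

Z is at the origin; Z and H share the same y with |ZH| = 34.9 and H on the +x side, so H = (34.900, 0.0000). Z and T share the same x with |ZT| = 28.3 and T on the −y side, so T = (0.0000, -28.300). The virtual corner opposite Z is at (34.900, -28.300). The tangent condition forces UF to be normal to HF and since A1 is tangent to JT there, UJ ⟂ JT, with radius 10.5, so the center U sits 10.5 in from both sides at U = (24.400, -17.800). That places the tangent points at F = (34.900, -17.800) on HF and J = (24.400, -28.300) on JT. Then |ZF| = |F − Z| = 39.177.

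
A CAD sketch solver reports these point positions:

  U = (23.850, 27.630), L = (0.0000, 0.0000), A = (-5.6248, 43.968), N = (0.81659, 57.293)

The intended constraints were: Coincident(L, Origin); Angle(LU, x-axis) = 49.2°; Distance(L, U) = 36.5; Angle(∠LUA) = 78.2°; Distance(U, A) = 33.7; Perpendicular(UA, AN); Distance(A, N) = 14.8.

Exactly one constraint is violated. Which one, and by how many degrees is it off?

Perpendicular(UA, AN) — off by 3.20°.

L = (0.00, 0.00) ✓; LU at 49.20° ✓; |LU| = 36.50 ✓; ∠LUA = 78.20° ✓; |UA| = 33.70 ✓; ∠(UA, AN) = 86.80° ✗; |AN| = 14.80 ✓.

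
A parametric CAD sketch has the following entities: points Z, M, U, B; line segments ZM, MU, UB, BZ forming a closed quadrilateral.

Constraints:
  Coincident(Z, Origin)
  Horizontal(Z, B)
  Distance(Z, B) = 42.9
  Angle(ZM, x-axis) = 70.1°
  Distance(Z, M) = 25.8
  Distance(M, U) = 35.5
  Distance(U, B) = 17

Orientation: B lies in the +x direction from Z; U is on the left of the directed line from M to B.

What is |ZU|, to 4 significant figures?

46.73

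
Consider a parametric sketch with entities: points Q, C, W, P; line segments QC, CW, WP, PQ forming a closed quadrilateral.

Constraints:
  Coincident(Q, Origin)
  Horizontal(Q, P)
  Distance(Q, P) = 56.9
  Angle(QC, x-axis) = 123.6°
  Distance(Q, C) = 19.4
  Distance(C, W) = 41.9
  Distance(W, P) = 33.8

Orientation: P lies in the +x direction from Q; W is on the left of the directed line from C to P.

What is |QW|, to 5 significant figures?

37.582

Q is at the origin; Q and P share the same y with |QP| = 56.9 and P in +x, so P = (56.9, 0). QC runs at 123.6° with |QC| = 19.4, so C = (-10.736, 16.159). W is determined by |CW| = 41.9 and |WP| = 33.8 together: it lies at the intersection of circle(C, 41.9) and circle(P, 33.8). With |CP| = 69.539, the foot of the radical line on CP is 39.178 from C and the perpendicular offset is √(41.9² − 39.178²) = 14.855. Taking the left-of-CP solution: W = (30.822, 21.503).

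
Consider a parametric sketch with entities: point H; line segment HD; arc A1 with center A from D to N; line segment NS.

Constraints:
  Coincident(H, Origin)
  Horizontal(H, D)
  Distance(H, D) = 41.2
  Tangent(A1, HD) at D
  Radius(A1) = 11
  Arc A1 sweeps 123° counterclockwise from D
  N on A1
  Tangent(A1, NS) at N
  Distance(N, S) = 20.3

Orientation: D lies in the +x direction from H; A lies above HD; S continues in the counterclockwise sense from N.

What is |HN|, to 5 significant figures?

53.211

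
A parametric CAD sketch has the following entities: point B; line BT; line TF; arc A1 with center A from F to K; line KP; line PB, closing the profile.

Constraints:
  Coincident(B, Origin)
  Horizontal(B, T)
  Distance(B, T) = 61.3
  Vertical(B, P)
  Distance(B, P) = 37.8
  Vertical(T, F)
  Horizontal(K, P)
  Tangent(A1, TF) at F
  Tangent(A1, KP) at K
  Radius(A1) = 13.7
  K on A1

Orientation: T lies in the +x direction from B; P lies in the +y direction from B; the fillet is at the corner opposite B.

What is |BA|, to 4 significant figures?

53.35

B and P share the same x with |BP| = 37.8 and P on the +y side, so P = (0.000, 37.80). The virtual corner opposite B is at (61.30, 37.80). Tangency of A1 to TF means the radius AF is perpendicular to TF and tangency of A1 to KP means the radius AK is perpendicular to KP, with radius 13.7, so the center A sits 13.7 in from both sides at A = (47.60, 24.10). Then |BA| = |A − B| = 53.35.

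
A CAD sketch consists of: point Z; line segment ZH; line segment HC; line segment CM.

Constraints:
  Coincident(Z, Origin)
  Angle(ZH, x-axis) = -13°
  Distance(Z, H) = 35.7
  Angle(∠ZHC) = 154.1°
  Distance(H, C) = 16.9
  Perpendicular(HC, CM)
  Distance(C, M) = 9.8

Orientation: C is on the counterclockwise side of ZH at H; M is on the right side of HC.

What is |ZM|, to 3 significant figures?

55.2

Z is at the origin; ZH runs at -13.0° with length 35.7, so H = 35.7·(cos -13.0°, sin -13.0°) = (34.8, -8.03). ∠ZHC = 154.1°, so HC runs at -13.0° + (180° − 154.1°) = 12.9° from the x-axis; with |HC| = 16.9, C = H + 16.9·(cos 12.9°, sin 12.9°) = (51.3, -4.26). HC ⟂ CM; with |CM| = 9.8 on the right of HC, M = C + 9.8·(0.223, -0.975) = (53.4, -13.8). Then |ZM| = |M − Z| = 55.2.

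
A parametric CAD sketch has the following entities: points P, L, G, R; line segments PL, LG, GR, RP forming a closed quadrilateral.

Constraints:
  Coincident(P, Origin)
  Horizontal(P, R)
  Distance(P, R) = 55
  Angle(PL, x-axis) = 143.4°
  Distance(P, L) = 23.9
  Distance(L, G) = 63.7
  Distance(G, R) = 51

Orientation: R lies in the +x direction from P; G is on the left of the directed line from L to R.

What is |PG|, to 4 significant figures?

58.91

Checks: |LG| = 63.70 ✓; |GR| = 51.00 ✓.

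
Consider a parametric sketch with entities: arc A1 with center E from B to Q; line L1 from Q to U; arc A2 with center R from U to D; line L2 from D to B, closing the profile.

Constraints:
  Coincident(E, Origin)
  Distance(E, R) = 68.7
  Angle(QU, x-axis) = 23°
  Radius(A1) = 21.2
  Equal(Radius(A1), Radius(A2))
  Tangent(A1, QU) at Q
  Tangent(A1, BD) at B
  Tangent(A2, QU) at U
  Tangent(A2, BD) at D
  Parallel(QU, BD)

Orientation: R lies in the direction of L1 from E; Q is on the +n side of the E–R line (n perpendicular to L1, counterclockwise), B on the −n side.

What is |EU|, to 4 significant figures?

71.90

The slot axis is L1's direction at 23.0°, so u = (cos 23.0°, sin 23.0°) = (0.9205, 0.3907) and n = (−sin 23.0°, cos 23.0°) = (-0.3907, 0.9205). E is at the origin and R lies 68.7 along u from E, so R = 68.7·u = (63.24, 26.84). Tangency of A1 to both parallel lines with radius 21.2 puts Q and B at E ± 21.2·n: Q = (-8.283, 19.51), B = (8.283, -19.51). Equal radii place U and D the same way about R: U = R + 21.2·n = (54.96, 46.36), D = R − 21.2·n = (71.52, 7.329). Then |EU| = |U − E| = 71.90.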